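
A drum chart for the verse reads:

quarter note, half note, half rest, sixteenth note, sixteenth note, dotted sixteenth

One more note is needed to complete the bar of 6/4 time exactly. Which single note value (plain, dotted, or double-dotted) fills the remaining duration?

thirty-second note

The bar of 6/4 = 48 thirty-second notes.
Express everything in thirty-second notes: quarter note = 8; half note = 16; half rest = 16; sixteenth note = 2; sixteenth note = 2; dotted sixteenth = 3.
Altogether 8 + 16 + 16 + 2 + 2 + 3 = 47.
Remaining: 48 − 47 = 1 thirty-second note, which is a thirty-second note.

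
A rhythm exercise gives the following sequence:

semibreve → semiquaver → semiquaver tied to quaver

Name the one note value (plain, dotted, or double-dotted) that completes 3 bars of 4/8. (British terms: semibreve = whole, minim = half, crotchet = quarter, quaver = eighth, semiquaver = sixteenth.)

quarter note

3 bars of 4/8 = 24 sixteenth notes.
Each duration in sixteenth notes: semibreve = 16; semiquaver = 1; semiquaver tied to quaver (semiquaver + quaver) = 3.
Adding: 16 + 1 + 3 = 20.
Remaining: 24 − 20 = 4 sixteenth notes, which is a quarter note.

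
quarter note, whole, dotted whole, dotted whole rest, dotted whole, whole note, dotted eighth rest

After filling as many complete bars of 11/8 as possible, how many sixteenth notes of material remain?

1

One bar of 11/8 = 22 sixteenth notes.
Express everything in sixteenth notes: quarter note = 4; whole = 16; dotted whole = 24; dotted whole rest = 24; dotted whole = 24; whole note = 16; dotted eighth rest = 3.
Altogether 4 + 16 + 24 + 24 + 24 + 16 + 3 = 111.
111 ÷ 22 = 5 complete bars with 1 sixteenth note remaining.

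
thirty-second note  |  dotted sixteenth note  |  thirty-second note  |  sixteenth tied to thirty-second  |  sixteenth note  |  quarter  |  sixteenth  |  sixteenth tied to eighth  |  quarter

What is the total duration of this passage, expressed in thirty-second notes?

34

Convert each value to thirty-second notes: thirty-second note = 1; dotted sixteenth note = 3; thirty-second note = 1; sixteenth tied to thirty-second (sixteenth + thirty-second) = 3; sixteenth note = 2; quarter = 8; sixteenth = 2; sixteenth tied to eighth (sixteenth + eighth) = 6; quarter = 8.
Altogether 1 + 3 + 1 + 3 + 2 + 8 + 2 + 6 + 8 = 34 thirty-second notes.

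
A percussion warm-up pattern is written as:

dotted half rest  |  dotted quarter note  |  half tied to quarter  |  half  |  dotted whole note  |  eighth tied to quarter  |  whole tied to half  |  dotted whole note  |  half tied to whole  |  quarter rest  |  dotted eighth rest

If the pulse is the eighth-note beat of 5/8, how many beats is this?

73.5

One eighth-note beat = 2 sixteenth notes.
Convert each value to sixteenth notes: dotted half rest = 12; dotted quarter note = 6; half tied to quarter (half + quarter) = 12; half = 8; dotted whole note = 24; eighth tied to quarter (eighth + quarter) = 6; whole tied to half (whole + half) = 24; dotted whole note = 24; half tied to whole (half + whole) = 24; quarter rest = 4; dotted eighth rest = 3.
Sum: 12 + 6 + 12 + 8 + 24 + 6 + 24 + 24 + 24 + 4 + 3 = 147.
147 ÷ 2 = 73.5 beats.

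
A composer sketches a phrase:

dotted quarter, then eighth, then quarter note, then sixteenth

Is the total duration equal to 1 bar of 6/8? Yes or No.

One bar of 6/8 = 12 sixteenth notes.
Working in sixteenth notes: dotted quarter = 6; eighth = 2; quarter note = 4; sixteenth = 1.
Altogether 6 + 2 + 4 + 1 = 13.
13 exceeds 12, so the answer is No.

No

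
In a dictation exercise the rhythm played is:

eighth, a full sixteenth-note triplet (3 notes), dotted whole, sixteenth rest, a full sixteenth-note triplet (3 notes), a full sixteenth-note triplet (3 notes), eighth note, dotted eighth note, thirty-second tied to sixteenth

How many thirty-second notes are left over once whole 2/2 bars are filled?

One bar of 2/2 = 32 thirty-second notes.
Convert each value to thirty-second notes: eighth = 4; a full sixteenth-note triplet (3 notes) (three triplet sixteenths span one eighth) = 4; dotted whole = 48; sixteenth rest = 2; a full sixteenth-note triplet (3 notes) (three triplet sixteenths span one eighth) = 4; a full sixteenth-note triplet (3 notes) (three triplet sixteenths span one eighth) = 4; eighth note = 4; dotted eighth note = 6; thirty-second tied to sixteenth (thirty-second + sixteenth) = 3.
Adding: 4 + 4 + 48 + 2 + 4 + 4 + 4 + 6 + 3 = 79.
79 ÷ 32 = 2 complete bars with 15 thirty-second notes remaining.

15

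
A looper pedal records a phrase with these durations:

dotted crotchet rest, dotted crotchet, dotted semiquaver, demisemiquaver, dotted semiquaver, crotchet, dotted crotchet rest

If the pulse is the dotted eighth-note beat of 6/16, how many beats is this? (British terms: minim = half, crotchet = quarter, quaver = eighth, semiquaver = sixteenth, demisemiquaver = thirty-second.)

One dotted eighth-note beat = 6 thirty-second notes.
Express everything in thirty-second notes: dotted crotchet rest = 12; dotted crotchet = 12; dotted semiquaver = 3; demisemiquaver = 1; dotted semiquaver = 3; crotchet = 8; dotted crotchet rest = 12.
Total: 12 + 12 + 3 + 1 + 3 + 8 + 12 = 51.
51 ÷ 6 = 8.5 beats.

8.5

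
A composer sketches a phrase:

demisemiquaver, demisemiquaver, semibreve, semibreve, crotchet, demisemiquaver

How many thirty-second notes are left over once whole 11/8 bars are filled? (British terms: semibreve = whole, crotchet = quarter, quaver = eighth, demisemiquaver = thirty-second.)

31

One bar of 11/8 = 44 thirty-second notes.
Convert each value to thirty-second notes: demisemiquaver = 1; demisemiquaver = 1; semibreve = 32; semibreve = 32; crotchet = 8; demisemiquaver = 1.
Total: 1 + 1 + 32 + 32 + 8 + 1 = 75.
75 ÷ 44 = 1 complete bar with 31 thirty-second notes remaining.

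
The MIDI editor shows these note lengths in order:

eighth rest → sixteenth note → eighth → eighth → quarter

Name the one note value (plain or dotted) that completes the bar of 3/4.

sixteenth note

The bar of 3/4 = 12 sixteenth notes.
In sixteenth notes: eighth rest = 2; sixteenth note = 1; eighth = 2; eighth = 2; quarter = 4.
Sum: 2 + 1 + 2 + 2 + 4 = 11.
Remaining: 12 − 11 = 1 sixteenth note, which is a sixteenth note.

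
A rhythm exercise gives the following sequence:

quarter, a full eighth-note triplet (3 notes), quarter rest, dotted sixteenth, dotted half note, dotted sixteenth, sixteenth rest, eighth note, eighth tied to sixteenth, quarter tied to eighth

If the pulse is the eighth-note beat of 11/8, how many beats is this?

One eighth-note beat = 4 thirty-second notes.
Working in thirty-second notes: quarter = 8; a full eighth-note triplet (3 notes) (three triplet eighths span one quarter) = 8; quarter rest = 8; dotted sixteenth = 3; dotted half note = 24; dotted sixteenth = 3; sixteenth rest = 2; eighth note = 4; eighth tied to sixteenth (eighth + sixteenth) = 6; quarter tied to eighth (quarter + eighth) = 12.
Total: 8 + 8 + 8 + 3 + 24 + 3 + 2 + 4 + 6 + 12 = 78.
78 ÷ 4 = 19.5 beats.

19.5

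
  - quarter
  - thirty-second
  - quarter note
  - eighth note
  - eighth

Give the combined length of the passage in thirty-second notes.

Convert each value to thirty-second notes: quarter = 8; thirty-second = 1; quarter note = 8; eighth note = 4; eighth = 4.
Sum: 8 + 1 + 8 + 4 + 4 = 25 thirty-second notes.

25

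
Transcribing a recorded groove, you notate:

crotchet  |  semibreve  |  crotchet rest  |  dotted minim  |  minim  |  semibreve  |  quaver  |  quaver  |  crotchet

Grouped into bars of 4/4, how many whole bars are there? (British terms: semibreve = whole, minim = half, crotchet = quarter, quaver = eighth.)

One bar of 4/4 = 8 eighth notes.
In eighth notes: crotchet = 2; semibreve = 8; crotchet rest = 2; dotted minim = 6; minim = 4; semibreve = 8; quaver = 1; quaver = 1; crotchet = 2.
Altogether 2 + 8 + 2 + 6 + 4 + 8 + 1 + 1 + 2 = 34.
34 ÷ 8 = 4 complete bars with 2 left over.

4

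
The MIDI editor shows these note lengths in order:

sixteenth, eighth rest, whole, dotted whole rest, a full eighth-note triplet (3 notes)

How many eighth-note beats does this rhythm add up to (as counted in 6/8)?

One eighth-note beat = 2 sixteenth notes.
Express everything in sixteenth notes: sixteenth = 1; eighth rest = 2; whole = 16; dotted whole rest = 24; a full eighth-note triplet (3 notes) (three triplet eighths span one quarter) = 4.
Adding: 1 + 2 + 16 + 24 + 4 = 47.
47 ÷ 2 = 23.5 beats.

23.5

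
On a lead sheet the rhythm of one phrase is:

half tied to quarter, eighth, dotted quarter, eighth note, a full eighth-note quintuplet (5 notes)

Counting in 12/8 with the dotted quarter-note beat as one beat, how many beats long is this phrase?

5

One dotted quarter-note beat = 3 eighth notes.
Express everything in eighth notes: half tied to quarter (half + quarter) = 6; eighth = 1; dotted quarter = 3; eighth note = 1; a full eighth-note quintuplet (5 notes) (five quintuplet eighths span one half) = 4.
Altogether 6 + 1 + 3 + 1 + 4 = 15.
15 ÷ 3 = 5 beats.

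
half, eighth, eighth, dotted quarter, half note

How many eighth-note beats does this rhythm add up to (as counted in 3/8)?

13

One eighth-note beat = 2 sixteenth notes.
Convert each value to sixteenth notes: half = 8; eighth = 2; eighth = 2; dotted quarter = 6; half note = 8.
Total: 8 + 2 + 2 + 6 + 8 = 26.
26 ÷ 2 = 13 beats.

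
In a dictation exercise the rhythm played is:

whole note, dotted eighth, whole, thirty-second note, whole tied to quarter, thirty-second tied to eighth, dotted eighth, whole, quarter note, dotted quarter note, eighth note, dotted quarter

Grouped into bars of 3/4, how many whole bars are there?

7

One bar of 3/4 = 24 thirty-second notes.
Convert each value to thirty-second notes: whole note = 32; dotted eighth = 6; whole = 32; thirty-second note = 1; whole tied to quarter (whole + quarter) = 40; thirty-second tied to eighth (thirty-second + eighth) = 5; dotted eighth = 6; whole = 32; quarter note = 8; dotted quarter note = 12; eighth note = 4; dotted quarter = 12.
Altogether 32 + 6 + 32 + 1 + 40 + 5 + 6 + 32 + 8 + 12 + 4 + 12 = 190.
190 ÷ 24 = 7 complete bars with 22 left over.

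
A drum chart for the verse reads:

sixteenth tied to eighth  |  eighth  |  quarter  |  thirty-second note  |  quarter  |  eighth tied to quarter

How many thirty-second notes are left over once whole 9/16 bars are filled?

3

One bar of 9/16 = 18 thirty-second notes.
Express everything in thirty-second notes: sixteenth tied to eighth (sixteenth + eighth) = 6; eighth = 4; quarter = 8; thirty-second note = 1; quarter = 8; eighth tied to quarter (eighth + quarter) = 12.
Total: 6 + 4 + 8 + 1 + 8 + 12 = 39.
39 ÷ 18 = 2 complete bars with 3 thirty-second notes remaining.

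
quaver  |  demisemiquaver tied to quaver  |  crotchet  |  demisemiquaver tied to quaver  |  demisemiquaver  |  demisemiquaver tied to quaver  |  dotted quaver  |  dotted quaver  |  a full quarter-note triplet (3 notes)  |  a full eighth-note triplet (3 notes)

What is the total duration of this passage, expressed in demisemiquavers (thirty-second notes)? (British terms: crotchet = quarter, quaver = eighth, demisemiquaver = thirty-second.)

64

Convert each value to thirty-second notes: quaver = 4; demisemiquaver tied to quaver (demisemiquaver + quaver) = 5; crotchet = 8; demisemiquaver tied to quaver (demisemiquaver + quaver) = 5; demisemiquaver = 1; demisemiquaver tied to quaver (demisemiquaver + quaver) = 5; dotted quaver = 6; dotted quaver = 6; a full quarter-note triplet (3 notes) (three triplet quarters span one half) = 16; a full eighth-note triplet (3 notes) (three triplet eighths span one quarter) = 8.
Sum: 4 + 5 + 8 + 5 + 1 + 5 + 6 + 6 + 16 + 8 = 64 thirty-second notes.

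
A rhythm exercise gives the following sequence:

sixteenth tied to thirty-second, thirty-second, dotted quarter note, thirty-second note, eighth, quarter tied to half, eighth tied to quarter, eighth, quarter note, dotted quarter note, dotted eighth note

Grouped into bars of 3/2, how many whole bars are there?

1

One bar of 3/2 = 48 thirty-second notes.
In thirty-second notes: sixteenth tied to thirty-second (sixteenth + thirty-second) = 3; thirty-second = 1; dotted quarter note = 12; thirty-second note = 1; eighth = 4; quarter tied to half (quarter + half) = 24; eighth tied to quarter (eighth + quarter) = 12; eighth = 4; quarter note = 8; dotted quarter note = 12; dotted eighth note = 6.
Adding: 3 + 1 + 12 + 1 + 4 + 24 + 12 + 4 + 8 + 12 + 6 = 87.
87 ÷ 48 = 1 complete bar with 39 left over.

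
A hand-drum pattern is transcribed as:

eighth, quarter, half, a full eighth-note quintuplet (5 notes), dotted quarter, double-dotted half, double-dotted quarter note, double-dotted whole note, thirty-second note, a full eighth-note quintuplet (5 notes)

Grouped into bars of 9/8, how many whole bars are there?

One bar of 9/8 = 36 thirty-second notes.
Convert each value to thirty-second notes: eighth = 4; quarter = 8; half = 16; a full eighth-note quintuplet (5 notes) (five quintuplet eighths span one half) = 16; dotted quarter = 12; double-dotted half = 28; double-dotted quarter note = 14; double-dotted whole note = 56; thirty-second note = 1; a full eighth-note quintuplet (5 notes) (five quintuplet eighths span one half) = 16.
Altogether 4 + 8 + 16 + 16 + 12 + 28 + 14 + 56 + 1 + 16 = 171.
171 ÷ 36 = 4 complete bars with 27 left over.

4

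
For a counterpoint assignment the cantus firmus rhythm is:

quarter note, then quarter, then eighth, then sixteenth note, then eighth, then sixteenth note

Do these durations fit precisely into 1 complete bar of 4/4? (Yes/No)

No

One bar of 4/4 = 16 sixteenth notes.
In sixteenth notes: quarter note = 4; quarter = 4; eighth = 2; sixteenth note = 1; eighth = 2; sixteenth note = 1.
Total: 4 + 4 + 2 + 1 + 2 + 1 = 14.
14 falls short of 16, so the answer is No.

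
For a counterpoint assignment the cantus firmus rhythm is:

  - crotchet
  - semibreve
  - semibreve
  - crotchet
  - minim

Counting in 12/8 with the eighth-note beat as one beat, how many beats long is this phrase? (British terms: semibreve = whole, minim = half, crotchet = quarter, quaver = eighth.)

24

One eighth-note beat = 2 sixteenth notes.
Each duration in sixteenth notes: crotchet = 4; semibreve = 16; semibreve = 16; crotchet = 4; minim = 8.
Adding: 4 + 16 + 16 + 4 + 8 = 48.
48 ÷ 2 = 24 beats.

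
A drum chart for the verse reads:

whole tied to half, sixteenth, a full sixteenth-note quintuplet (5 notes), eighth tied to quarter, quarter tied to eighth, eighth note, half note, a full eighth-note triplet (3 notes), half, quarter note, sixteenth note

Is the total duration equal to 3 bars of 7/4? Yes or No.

No

One bar of 7/4 = 28 sixteenth notes, so 3 bars = 84.
Working in sixteenth notes: whole tied to half (whole + half) = 24; sixteenth = 1; a full sixteenth-note quintuplet (5 notes) (five quintuplet sixteenths span one quarter) = 4; eighth tied to quarter (eighth + quarter) = 6; quarter tied to eighth (quarter + eighth) = 6; eighth note = 2; half note = 8; a full eighth-note triplet (3 notes) (three triplet eighths span one quarter) = 4; half = 8; quarter note = 4; sixteenth note = 1.
Adding: 24 + 1 + 4 + 6 + 6 + 2 + 8 + 4 + 8 + 4 + 1 = 68.
68 falls short of 84, so the answer is No.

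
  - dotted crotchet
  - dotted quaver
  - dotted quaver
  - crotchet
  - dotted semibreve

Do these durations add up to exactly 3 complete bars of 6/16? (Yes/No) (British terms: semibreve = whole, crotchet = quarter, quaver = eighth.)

One bar of 6/16 = 6 sixteenth notes, so 3 bars = 18.
Working in sixteenth notes: dotted crotchet = 6; dotted quaver = 3; dotted quaver = 3; crotchet = 4; dotted semibreve = 24.
Altogether 6 + 3 + 3 + 4 + 24 = 40.
40 exceeds 18, so the answer is No.

No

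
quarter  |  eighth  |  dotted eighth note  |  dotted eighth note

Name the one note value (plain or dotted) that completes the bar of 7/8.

eighth note

The bar of 7/8 = 14 sixteenth notes.
Convert each value to sixteenth notes: quarter = 4; eighth = 2; dotted eighth note = 3; dotted eighth note = 3.
Sum: 4 + 2 + 3 + 3 = 12.
Remaining: 14 − 12 = 2 sixteenth notes, which is a eighth note.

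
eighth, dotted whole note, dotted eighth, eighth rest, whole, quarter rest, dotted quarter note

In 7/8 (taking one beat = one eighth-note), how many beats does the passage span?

28.5

One eighth-note beat = 2 sixteenth notes.
Express everything in sixteenth notes: eighth = 2; dotted whole note = 24; dotted eighth = 3; eighth rest = 2; whole = 16; quarter rest = 4; dotted quarter note = 6.
Total: 2 + 24 + 3 + 2 + 16 + 4 + 6 = 57.
57 ÷ 2 = 28.5 beats.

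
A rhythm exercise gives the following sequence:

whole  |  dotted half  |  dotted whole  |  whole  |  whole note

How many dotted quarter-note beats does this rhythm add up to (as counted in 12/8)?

One dotted quarter-note beat = 3 eighth notes.
Each duration in eighth notes: whole = 8; dotted half = 6; dotted whole = 12; whole = 8; whole note = 8.
Adding: 8 + 6 + 12 + 8 + 8 = 42.
42 ÷ 3 = 14 beats.

14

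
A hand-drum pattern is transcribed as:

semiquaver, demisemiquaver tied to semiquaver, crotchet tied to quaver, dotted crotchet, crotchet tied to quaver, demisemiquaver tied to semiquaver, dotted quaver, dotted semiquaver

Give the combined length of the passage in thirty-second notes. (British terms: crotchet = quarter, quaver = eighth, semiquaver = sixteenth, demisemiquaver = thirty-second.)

53

Each duration in thirty-second notes: semiquaver = 2; demisemiquaver tied to semiquaver (demisemiquaver + semiquaver) = 3; crotchet tied to quaver (crotchet + quaver) = 12; dotted crotchet = 12; crotchet tied to quaver (crotchet + quaver) = 12; demisemiquaver tied to semiquaver (demisemiquaver + semiquaver) = 3; dotted quaver = 6; dotted semiquaver = 3.
Sum: 2 + 3 + 12 + 12 + 12 + 3 + 6 + 3 = 53 thirty-second notes.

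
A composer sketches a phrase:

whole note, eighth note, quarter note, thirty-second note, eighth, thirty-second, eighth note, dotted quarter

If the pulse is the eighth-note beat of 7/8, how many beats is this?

One eighth-note beat = 4 thirty-second notes.
Convert each value to thirty-second notes: whole note = 32; eighth note = 4; quarter note = 8; thirty-second note = 1; eighth = 4; thirty-second = 1; eighth note = 4; dotted quarter = 12.
Altogether 32 + 4 + 8 + 1 + 4 + 1 + 4 + 12 = 66.
66 ÷ 4 = 16.5 beats.

16.5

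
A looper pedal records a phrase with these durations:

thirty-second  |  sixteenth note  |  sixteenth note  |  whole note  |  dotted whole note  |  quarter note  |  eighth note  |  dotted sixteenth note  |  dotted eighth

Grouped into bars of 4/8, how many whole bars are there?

6

One bar of 4/8 = 16 thirty-second notes.
Working in thirty-second notes: thirty-second = 1; sixteenth note = 2; sixteenth note = 2; whole note = 32; dotted whole note = 48; quarter note = 8; eighth note = 4; dotted sixteenth note = 3; dotted eighth = 6.
Sum: 1 + 2 + 2 + 32 + 48 + 8 + 4 + 3 + 6 = 106.
106 ÷ 16 = 6 complete bars with 10 left over.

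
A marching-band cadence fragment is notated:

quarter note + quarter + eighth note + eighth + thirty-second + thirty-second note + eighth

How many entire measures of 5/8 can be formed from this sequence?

One bar of 5/8 = 20 thirty-second notes.
Express everything in thirty-second notes: quarter note = 8; quarter = 8; eighth note = 4; eighth = 4; thirty-second = 1; thirty-second note = 1; eighth = 4.
Adding: 8 + 8 + 4 + 4 + 1 + 1 + 4 = 30.
30 ÷ 20 = 1 complete bar with 10 left over.

1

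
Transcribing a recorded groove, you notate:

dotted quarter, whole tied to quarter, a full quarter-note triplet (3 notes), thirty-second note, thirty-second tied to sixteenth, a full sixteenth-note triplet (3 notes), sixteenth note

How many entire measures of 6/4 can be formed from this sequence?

One bar of 6/4 = 48 thirty-second notes.
Working in thirty-second notes: dotted quarter = 12; whole tied to quarter (whole + quarter) = 40; a full quarter-note triplet (3 notes) (three triplet quarters span one half) = 16; thirty-second note = 1; thirty-second tied to sixteenth (thirty-second + sixteenth) = 3; a full sixteenth-note triplet (3 notes) (three triplet sixteenths span one eighth) = 4; sixteenth note = 2.
Total: 12 + 40 + 16 + 1 + 3 + 4 + 2 = 78.
78 ÷ 48 = 1 complete bar with 30 left over.

1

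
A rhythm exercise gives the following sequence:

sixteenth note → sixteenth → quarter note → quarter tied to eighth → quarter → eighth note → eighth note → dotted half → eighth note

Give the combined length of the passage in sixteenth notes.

34

Convert each value to sixteenth notes: sixteenth note = 1; sixteenth = 1; quarter note = 4; quarter tied to eighth (quarter + eighth) = 6; quarter = 4; eighth note = 2; eighth note = 2; dotted half = 12; eighth note = 2.
Sum: 1 + 1 + 4 + 6 + 4 + 2 + 2 + 12 + 2 = 34 sixteenth notes.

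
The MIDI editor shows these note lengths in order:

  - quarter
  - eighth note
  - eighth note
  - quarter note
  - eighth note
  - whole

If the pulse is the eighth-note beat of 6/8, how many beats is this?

15

One eighth-note beat = 2 sixteenth notes.
Working in sixteenth notes: quarter = 4; eighth note = 2; eighth note = 2; quarter note = 4; eighth note = 2; whole = 16.
Adding: 4 + 2 + 2 + 4 + 2 + 16 = 30.
30 ÷ 2 = 15 beats.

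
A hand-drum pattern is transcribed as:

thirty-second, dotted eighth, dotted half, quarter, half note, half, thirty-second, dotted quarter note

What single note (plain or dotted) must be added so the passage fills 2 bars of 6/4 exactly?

dotted quarter note

2 bars of 6/4 = 96 thirty-second notes.
In thirty-second notes: thirty-second = 1; dotted eighth = 6; dotted half = 24; quarter = 8; half note = 16; half = 16; thirty-second = 1; dotted quarter note = 12.
Adding: 1 + 6 + 24 + 8 + 16 + 16 + 1 + 12 = 84.
Remaining: 96 − 84 = 12 thirty-second notes, which is a dotted quarter note.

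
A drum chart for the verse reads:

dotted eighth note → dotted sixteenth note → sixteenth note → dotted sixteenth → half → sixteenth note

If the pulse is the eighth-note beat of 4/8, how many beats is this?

One eighth-note beat = 4 thirty-second notes.
In thirty-second notes: dotted eighth note = 6; dotted sixteenth note = 3; sixteenth note = 2; dotted sixteenth = 3; half = 16; sixteenth note = 2.
Sum: 6 + 3 + 2 + 3 + 16 + 2 = 32.
32 ÷ 4 = 8 beats.

8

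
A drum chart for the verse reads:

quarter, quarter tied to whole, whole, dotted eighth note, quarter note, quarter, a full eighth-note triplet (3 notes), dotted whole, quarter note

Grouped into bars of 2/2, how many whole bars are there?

5

One bar of 2/2 = 16 sixteenth notes.
Working in sixteenth notes: quarter = 4; quarter tied to whole (quarter + whole) = 20; whole = 16; dotted eighth note = 3; quarter note = 4; quarter = 4; a full eighth-note triplet (3 notes) (three triplet eighths span one quarter) = 4; dotted whole = 24; quarter note = 4.
Total: 4 + 20 + 16 + 3 + 4 + 4 + 4 + 24 + 4 = 83.
83 ÷ 16 = 5 complete bars with 3 left over.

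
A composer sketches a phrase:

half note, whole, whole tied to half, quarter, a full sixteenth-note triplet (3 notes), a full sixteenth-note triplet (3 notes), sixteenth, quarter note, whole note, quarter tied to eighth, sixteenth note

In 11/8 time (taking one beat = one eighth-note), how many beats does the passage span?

One eighth-note beat = 2 sixteenth notes.
Each duration in sixteenth notes: half note = 8; whole = 16; whole tied to half (whole + half) = 24; quarter = 4; a full sixteenth-note triplet (3 notes) (three triplet sixteenths span one eighth) = 2; a full sixteenth-note triplet (3 notes) (three triplet sixteenths span one eighth) = 2; sixteenth = 1; quarter note = 4; whole note = 16; quarter tied to eighth (quarter + eighth) = 6; sixteenth note = 1.
Total: 8 + 16 + 24 + 4 + 2 + 2 + 1 + 4 + 16 + 6 + 1 = 84.
84 ÷ 2 = 42 beats.

42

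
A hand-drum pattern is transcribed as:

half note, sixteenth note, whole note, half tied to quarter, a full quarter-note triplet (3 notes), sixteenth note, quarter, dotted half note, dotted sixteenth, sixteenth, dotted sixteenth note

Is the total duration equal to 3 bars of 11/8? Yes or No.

Yes

One bar of 11/8 = 44 thirty-second notes, so 3 bars = 132.
Express everything in thirty-second notes: half note = 16; sixteenth note = 2; whole note = 32; half tied to quarter (half + quarter) = 24; a full quarter-note triplet (3 notes) (three triplet quarters span one half) = 16; sixteenth note = 2; quarter = 8; dotted half note = 24; dotted sixteenth = 3; sixteenth = 2; dotted sixteenth note = 3.
Sum: 16 + 2 + 32 + 24 + 16 + 2 + 8 + 24 + 3 + 2 + 3 = 132.
132 equals 132, so the answer is Yes.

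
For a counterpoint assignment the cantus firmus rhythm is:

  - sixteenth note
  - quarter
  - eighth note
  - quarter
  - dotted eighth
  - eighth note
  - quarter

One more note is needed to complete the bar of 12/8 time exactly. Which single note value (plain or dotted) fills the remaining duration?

The bar of 12/8 = 24 sixteenth notes.
Convert each value to sixteenth notes: sixteenth note = 1; quarter = 4; eighth note = 2; quarter = 4; dotted eighth = 3; eighth note = 2; quarter = 4.
Adding: 1 + 4 + 2 + 4 + 3 + 2 + 4 = 20.
Remaining: 24 − 20 = 4 sixteenth notes, which is a quarter note.

quarter note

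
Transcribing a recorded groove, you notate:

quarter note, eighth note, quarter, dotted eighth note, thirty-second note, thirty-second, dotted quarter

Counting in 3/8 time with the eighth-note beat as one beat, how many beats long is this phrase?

One eighth-note beat = 4 thirty-second notes.
In thirty-second notes: quarter note = 8; eighth note = 4; quarter = 8; dotted eighth note = 6; thirty-second note = 1; thirty-second = 1; dotted quarter = 12.
Altogether 8 + 4 + 8 + 6 + 1 + 1 + 12 = 40.
40 ÷ 4 = 10 beats.

10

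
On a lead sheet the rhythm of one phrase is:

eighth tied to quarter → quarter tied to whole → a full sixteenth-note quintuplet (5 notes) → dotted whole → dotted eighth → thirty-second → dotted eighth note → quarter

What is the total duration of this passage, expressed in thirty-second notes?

129

Each duration in thirty-second notes: eighth tied to quarter (eighth + quarter) = 12; quarter tied to whole (quarter + whole) = 40; a full sixteenth-note quintuplet (5 notes) (five quintuplet sixteenths span one quarter) = 8; dotted whole = 48; dotted eighth = 6; thirty-second = 1; dotted eighth note = 6; quarter = 8.
Total: 12 + 40 + 8 + 48 + 6 + 1 + 6 + 8 = 129 thirty-second notes.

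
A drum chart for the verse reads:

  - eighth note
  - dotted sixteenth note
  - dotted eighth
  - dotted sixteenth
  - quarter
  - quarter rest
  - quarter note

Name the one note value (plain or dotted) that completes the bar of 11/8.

The bar of 11/8 = 44 thirty-second notes.
Express everything in thirty-second notes: eighth note = 4; dotted sixteenth note = 3; dotted eighth = 6; dotted sixteenth = 3; quarter = 8; quarter rest = 8; quarter note = 8.
Adding: 4 + 3 + 6 + 3 + 8 + 8 + 8 = 40.
Remaining: 44 − 40 = 4 thirty-second notes, which is a eighth note.

eighth note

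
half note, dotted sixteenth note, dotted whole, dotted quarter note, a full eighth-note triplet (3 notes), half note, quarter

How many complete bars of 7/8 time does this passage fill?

3

One bar of 7/8 = 28 thirty-second notes.
Each duration in thirty-second notes: half note = 16; dotted sixteenth note = 3; dotted whole = 48; dotted quarter note = 12; a full eighth-note triplet (3 notes) (three triplet eighths span one quarter) = 8; half note = 16; quarter = 8.
Total: 16 + 3 + 48 + 12 + 8 + 16 + 8 = 111.
111 ÷ 28 = 3 complete bars with 27 left over.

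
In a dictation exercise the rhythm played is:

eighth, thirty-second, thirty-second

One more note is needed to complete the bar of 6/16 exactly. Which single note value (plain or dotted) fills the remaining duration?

The bar of 6/16 = 12 thirty-second notes.
Working in thirty-second notes: eighth = 4; thirty-second = 1; thirty-second = 1.
Adding: 4 + 1 + 1 = 6.
Remaining: 12 − 6 = 6 thirty-second notes, which is a dotted eighth note.

dotted eighth note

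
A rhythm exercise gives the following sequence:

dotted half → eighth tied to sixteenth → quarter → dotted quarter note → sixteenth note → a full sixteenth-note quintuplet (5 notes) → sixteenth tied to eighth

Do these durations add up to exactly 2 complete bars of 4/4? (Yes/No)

No

One bar of 4/4 = 16 sixteenth notes, so 2 bars = 32.
Convert each value to sixteenth notes: dotted half = 12; eighth tied to sixteenth (eighth + sixteenth) = 3; quarter = 4; dotted quarter note = 6; sixteenth note = 1; a full sixteenth-note quintuplet (5 notes) (five quintuplet sixteenths span one quarter) = 4; sixteenth tied to eighth (sixteenth + eighth) = 3.
Altogether 12 + 3 + 4 + 6 + 1 + 4 + 3 = 33.
33 exceeds 32, so the answer is No.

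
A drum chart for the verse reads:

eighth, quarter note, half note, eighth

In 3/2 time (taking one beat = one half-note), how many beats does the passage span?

One half-note beat = 4 eighth notes.
In eighth notes: eighth = 1; quarter note = 2; half note = 4; eighth = 1.
Adding: 1 + 2 + 4 + 1 = 8.
8 ÷ 4 = 2 beats.

2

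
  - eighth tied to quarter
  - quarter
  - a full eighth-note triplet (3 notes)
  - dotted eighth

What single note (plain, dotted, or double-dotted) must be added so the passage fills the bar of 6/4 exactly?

double-dotted quarter note

The bar of 6/4 = 24 sixteenth notes.
In sixteenth notes: eighth tied to quarter (eighth + quarter) = 6; quarter = 4; a full eighth-note triplet (3 notes) (three triplet eighths span one quarter) = 4; dotted eighth = 3.
Total: 6 + 4 + 4 + 3 = 17.
Remaining: 24 − 17 = 7 sixteenth notes, which is a double-dotted quarter note.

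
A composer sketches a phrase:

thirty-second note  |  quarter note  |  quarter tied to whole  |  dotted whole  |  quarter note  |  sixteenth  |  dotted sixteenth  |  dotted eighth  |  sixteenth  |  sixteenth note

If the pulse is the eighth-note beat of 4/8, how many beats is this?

One eighth-note beat = 4 thirty-second notes.
Working in thirty-second notes: thirty-second note = 1; quarter note = 8; quarter tied to whole (quarter + whole) = 40; dotted whole = 48; quarter note = 8; sixteenth = 2; dotted sixteenth = 3; dotted eighth = 6; sixteenth = 2; sixteenth note = 2.
Adding: 1 + 8 + 40 + 48 + 8 + 2 + 3 + 6 + 2 + 2 = 120.
120 ÷ 4 = 30 beats.

30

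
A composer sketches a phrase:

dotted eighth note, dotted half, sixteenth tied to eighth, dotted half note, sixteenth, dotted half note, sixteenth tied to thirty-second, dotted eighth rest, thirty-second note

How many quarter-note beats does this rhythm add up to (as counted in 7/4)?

One quarter-note beat = 8 thirty-second notes.
Working in thirty-second notes: dotted eighth note = 6; dotted half = 24; sixteenth tied to eighth (sixteenth + eighth) = 6; dotted half note = 24; sixteenth = 2; dotted half note = 24; sixteenth tied to thirty-second (sixteenth + thirty-second) = 3; dotted eighth rest = 6; thirty-second note = 1.
Altogether 6 + 24 + 6 + 24 + 2 + 24 + 3 + 6 + 1 = 96.
96 ÷ 8 = 12 beats.

12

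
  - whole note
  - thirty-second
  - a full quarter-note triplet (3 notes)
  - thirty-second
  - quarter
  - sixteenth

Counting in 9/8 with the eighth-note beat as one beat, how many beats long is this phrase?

One eighth-note beat = 4 thirty-second notes.
Working in thirty-second notes: whole note = 32; thirty-second = 1; a full quarter-note triplet (3 notes) (three triplet quarters span one half) = 16; thirty-second = 1; quarter = 8; sixteenth = 2.
Total: 32 + 1 + 16 + 1 + 8 + 2 = 60.
60 ÷ 4 = 15 beats.

15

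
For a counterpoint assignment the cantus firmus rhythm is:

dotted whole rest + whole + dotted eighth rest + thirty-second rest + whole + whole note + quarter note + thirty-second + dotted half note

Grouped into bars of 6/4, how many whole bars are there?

One bar of 6/4 = 48 thirty-second notes.
Express everything in thirty-second notes: dotted whole rest = 48; whole = 32; dotted eighth rest = 6; thirty-second rest = 1; whole = 32; whole note = 32; quarter note = 8; thirty-second = 1; dotted half note = 24.
Total: 48 + 32 + 6 + 1 + 32 + 32 + 8 + 1 + 24 = 184.
184 ÷ 48 = 3 complete bars with 40 left over.

3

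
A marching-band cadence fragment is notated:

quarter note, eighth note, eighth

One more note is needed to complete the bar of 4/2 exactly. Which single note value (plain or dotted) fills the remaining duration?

The bar of 4/2 = 16 eighth notes.
In eighth notes: quarter note = 2; eighth note = 1; eighth = 1.
Adding: 2 + 1 + 1 = 4.
Remaining: 16 − 4 = 12 eighth notes, which is a dotted whole note.

dotted whole note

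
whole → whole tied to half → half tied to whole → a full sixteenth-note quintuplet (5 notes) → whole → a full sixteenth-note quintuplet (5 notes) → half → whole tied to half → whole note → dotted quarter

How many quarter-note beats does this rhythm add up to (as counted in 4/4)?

35.5

One quarter-note beat = 2 eighth notes.
Convert each value to eighth notes: whole = 8; whole tied to half (whole + half) = 12; half tied to whole (half + whole) = 12; a full sixteenth-note quintuplet (5 notes) (five quintuplet sixteenths span one quarter) = 2; whole = 8; a full sixteenth-note quintuplet (5 notes) (five quintuplet sixteenths span one quarter) = 2; half = 4; whole tied to half (whole + half) = 12; whole note = 8; dotted quarter = 3.
Adding: 8 + 12 + 12 + 2 + 8 + 2 + 4 + 12 + 8 + 3 = 71.
71 ÷ 2 = 35.5 beats.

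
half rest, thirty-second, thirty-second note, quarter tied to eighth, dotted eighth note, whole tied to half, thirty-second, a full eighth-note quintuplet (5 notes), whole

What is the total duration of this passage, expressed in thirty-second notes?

Express everything in thirty-second notes: half rest = 16; thirty-second = 1; thirty-second note = 1; quarter tied to eighth (quarter + eighth) = 12; dotted eighth note = 6; whole tied to half (whole + half) = 48; thirty-second = 1; a full eighth-note quintuplet (5 notes) (five quintuplet eighths span one half) = 16; whole = 32.
Adding: 16 + 1 + 1 + 12 + 6 + 48 + 1 + 16 + 32 = 133 thirty-second notes.

133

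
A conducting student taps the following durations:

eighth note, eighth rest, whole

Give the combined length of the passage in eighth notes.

Working in eighth notes: eighth note = 1; eighth rest = 1; whole = 8.
Adding: 1 + 1 + 8 = 10 eighth notes.

10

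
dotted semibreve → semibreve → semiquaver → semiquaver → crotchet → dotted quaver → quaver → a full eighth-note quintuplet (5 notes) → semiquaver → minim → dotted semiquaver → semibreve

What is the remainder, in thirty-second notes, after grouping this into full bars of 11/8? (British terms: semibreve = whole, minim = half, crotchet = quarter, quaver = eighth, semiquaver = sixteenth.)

One bar of 11/8 = 44 thirty-second notes.
Convert each value to thirty-second notes: dotted semibreve = 48; semibreve = 32; semiquaver = 2; semiquaver = 2; crotchet = 8; dotted quaver = 6; quaver = 4; a full eighth-note quintuplet (5 notes) (five quintuplet eighths span one half) = 16; semiquaver = 2; minim = 16; dotted semiquaver = 3; semibreve = 32.
Total: 48 + 32 + 2 + 2 + 8 + 6 + 4 + 16 + 2 + 16 + 3 + 32 = 171.
171 ÷ 44 = 3 complete bars with 39 thirty-second notes remaining.

39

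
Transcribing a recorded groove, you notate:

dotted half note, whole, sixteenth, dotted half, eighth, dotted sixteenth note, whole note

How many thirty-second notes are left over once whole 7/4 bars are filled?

One bar of 7/4 = 56 thirty-second notes.
Each duration in thirty-second notes: dotted half note = 24; whole = 32; sixteenth = 2; dotted half = 24; eighth = 4; dotted sixteenth note = 3; whole note = 32.
Adding: 24 + 32 + 2 + 24 + 4 + 3 + 32 = 121.
121 ÷ 56 = 2 complete bars with 9 thirty-second notes remaining.

9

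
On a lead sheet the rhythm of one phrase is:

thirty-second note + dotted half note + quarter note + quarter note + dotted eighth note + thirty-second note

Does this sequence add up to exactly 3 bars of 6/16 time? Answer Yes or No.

One bar of 6/16 = 12 thirty-second notes, so 3 bars = 36.
In thirty-second notes: thirty-second note = 1; dotted half note = 24; quarter note = 8; quarter note = 8; dotted eighth note = 6; thirty-second note = 1.
Adding: 1 + 24 + 8 + 8 + 6 + 1 = 48.
48 exceeds 36, so the answer is No.

No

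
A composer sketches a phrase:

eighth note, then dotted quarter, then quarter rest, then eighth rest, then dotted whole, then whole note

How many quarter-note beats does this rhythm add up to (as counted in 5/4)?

13.5

One quarter-note beat = 2 eighth notes.
In eighth notes: eighth note = 1; dotted quarter = 3; quarter rest = 2; eighth rest = 1; dotted whole = 12; whole note = 8.
Adding: 1 + 3 + 2 + 1 + 12 + 8 = 27.
27 ÷ 2 = 13.5 beats.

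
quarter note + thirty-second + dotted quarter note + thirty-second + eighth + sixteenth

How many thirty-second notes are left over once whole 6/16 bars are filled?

One bar of 6/16 = 12 thirty-second notes.
Convert each value to thirty-second notes: quarter note = 8; thirty-second = 1; dotted quarter note = 12; thirty-second = 1; eighth = 4; sixteenth = 2.
Total: 8 + 1 + 12 + 1 + 4 + 2 = 28.
28 ÷ 12 = 2 complete bars with 4 thirty-second notes remaining.

4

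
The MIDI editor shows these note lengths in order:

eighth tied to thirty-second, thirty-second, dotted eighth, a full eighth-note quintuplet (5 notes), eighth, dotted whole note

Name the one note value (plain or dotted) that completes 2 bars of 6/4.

2 bars of 6/4 = 96 thirty-second notes.
Working in thirty-second notes: eighth tied to thirty-second (eighth + thirty-second) = 5; thirty-second = 1; dotted eighth = 6; a full eighth-note quintuplet (5 notes) (five quintuplet eighths span one half) = 16; eighth = 4; dotted whole note = 48.
Total: 5 + 1 + 6 + 16 + 4 + 48 = 80.
Remaining: 96 − 80 = 16 thirty-second notes, which is a half note.

half note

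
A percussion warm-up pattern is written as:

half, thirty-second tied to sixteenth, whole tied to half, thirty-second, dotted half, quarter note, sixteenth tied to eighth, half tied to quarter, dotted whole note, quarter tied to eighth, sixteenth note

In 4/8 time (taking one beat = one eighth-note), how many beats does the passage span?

One eighth-note beat = 4 thirty-second notes.
Convert each value to thirty-second notes: half = 16; thirty-second tied to sixteenth (thirty-second + sixteenth) = 3; whole tied to half (whole + half) = 48; thirty-second = 1; dotted half = 24; quarter note = 8; sixteenth tied to eighth (sixteenth + eighth) = 6; half tied to quarter (half + quarter) = 24; dotted whole note = 48; quarter tied to eighth (quarter + eighth) = 12; sixteenth note = 2.
Sum: 16 + 3 + 48 + 1 + 24 + 8 + 6 + 24 + 48 + 12 + 2 = 192.
192 ÷ 4 = 48 beats.

48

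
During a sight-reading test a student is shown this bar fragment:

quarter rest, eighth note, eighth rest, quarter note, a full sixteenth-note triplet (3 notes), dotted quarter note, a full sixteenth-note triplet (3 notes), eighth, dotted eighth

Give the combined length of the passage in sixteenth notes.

27

Working in sixteenth notes: quarter rest = 4; eighth note = 2; eighth rest = 2; quarter note = 4; a full sixteenth-note triplet (3 notes) (three triplet sixteenths span one eighth) = 2; dotted quarter note = 6; a full sixteenth-note triplet (3 notes) (three triplet sixteenths span one eighth) = 2; eighth = 2; dotted eighth = 3.
Sum: 4 + 2 + 2 + 4 + 2 + 6 + 2 + 2 + 3 = 27 sixteenth notes.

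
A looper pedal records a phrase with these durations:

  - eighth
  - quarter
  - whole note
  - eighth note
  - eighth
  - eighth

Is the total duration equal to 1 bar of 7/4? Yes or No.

One bar of 7/4 = 14 eighth notes.
Express everything in eighth notes: eighth = 1; quarter = 2; whole note = 8; eighth note = 1; eighth = 1; eighth = 1.
Altogether 1 + 2 + 8 + 1 + 1 + 1 = 14.
14 equals 14, so the answer is Yes.

Yes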